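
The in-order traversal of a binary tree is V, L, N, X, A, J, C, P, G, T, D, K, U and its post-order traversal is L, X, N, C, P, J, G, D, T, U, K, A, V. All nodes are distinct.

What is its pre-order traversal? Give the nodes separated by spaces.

The last element of post-order is the root; it splits in-order into left and right subtrees.
Root V: left subtree has 0 nodes { }, right has 12 {L, N, X, A, J, C, P, G, T, D, K, U}.
  Root A: left subtree has 3 nodes {L, N, X}, right has 8 {J, C, P, G, T, D, K, U}.
    Root N: left subtree has 1 node {L}, right has 1 {X}.
    Root K: left subtree has 6 nodes {J, C, P, G, T, D}, right has 1 {U}.
      Root T: left subtree has 4 nodes {J, C, P, G}, right has 1 {D}.
        Root G: left subtree has 3 nodes {J, C, P}, right has 0 { }.
          Root J: left subtree has 0 nodes { }, right has 2 {C, P}.
            Root P: left subtree has 1 node {C}, right has 0 { }.

V A N L X K T G J P C D U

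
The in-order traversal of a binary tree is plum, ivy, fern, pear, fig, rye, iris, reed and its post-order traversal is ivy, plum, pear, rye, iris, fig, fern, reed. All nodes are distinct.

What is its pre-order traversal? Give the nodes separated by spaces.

reed fern plum ivy fig pear iris rye

The last element of post-order is the root; it splits in-order into left and right subtrees.
Root reed: left subtree has 7 nodes {plum, ivy, fern, pear, fig, rye, iris}, right has 0 { }.
  Root fern: left subtree has 2 nodes {plum, ivy}, right has 4 {pear, fig, rye, iris}.
    Root plum: left subtree has 0 nodes { }, right has 1 {ivy}.
    Root fig: left subtree has 1 node {pear}, right has 2 {rye, iris}.
      Root iris: left subtree has 1 node {rye}, right has 0 { }.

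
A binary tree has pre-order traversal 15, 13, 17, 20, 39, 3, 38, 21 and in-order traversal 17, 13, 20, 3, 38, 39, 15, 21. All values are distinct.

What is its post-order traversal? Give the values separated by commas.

17, 38, 3, 39, 20, 13, 21, 15

The first element of pre-order is the root; it splits in-order into left and right subtrees.
Root 15: left subtree has 6 nodes {17, 13, 20, 3, 38, 39}, right has 1 {21}.
  Root 13: left subtree has 1 node {17}, right has 4 {20, 3, 38, 39}.
    Root 20: left subtree has 0 nodes { }, right has 3 {3, 38, 39}.
      Root 39: left subtree has 2 nodes {3, 38}, right has 0 { }.
        Root 3: left subtree has 0 nodes { }, right has 1 {38}.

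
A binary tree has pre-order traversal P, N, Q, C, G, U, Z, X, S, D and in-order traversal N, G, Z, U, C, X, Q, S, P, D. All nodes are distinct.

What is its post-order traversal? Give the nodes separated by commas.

The first element of pre-order is the root; it splits in-order into left and right subtrees.
Root P: left subtree has 8 nodes {N, G, Z, U, C, X, Q, S}, right has 1 {D}.
  Root N: left subtree has 0 nodes { }, right has 7 {G, Z, U, C, X, Q, S}.
    Root Q: left subtree has 5 nodes {G, Z, U, C, X}, right has 1 {S}.
      Root C: left subtree has 3 nodes {G, Z, U}, right has 1 {X}.
        Root G: left subtree has 0 nodes { }, right has 2 {Z, U}.
          Root U: left subtree has 1 node {Z}, right has 0 { }.

Z, U, G, X, C, S, Q, N, D, P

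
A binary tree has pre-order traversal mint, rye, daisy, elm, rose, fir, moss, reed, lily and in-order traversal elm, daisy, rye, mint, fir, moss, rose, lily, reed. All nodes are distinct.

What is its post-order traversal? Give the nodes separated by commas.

The first element of pre-order is the root; it splits in-order into left and right subtrees.
Root mint: left subtree has 3 nodes {elm, daisy, rye}, right has 5 {fir, moss, rose, lily, reed}.
  Root rye: left subtree has 2 nodes {elm, daisy}, right has 0 { }.
    Root daisy: left subtree has 1 node {elm}, right has 0 { }.
  Root rose: left subtree has 2 nodes {fir, moss}, right has 2 {lily, reed}.
    Root fir: left subtree has 0 nodes { }, right has 1 {moss}.
    Root reed: left subtree has 1 node {lily}, right has 0 { }.

elm, daisy, rye, moss, fir, lily, reed, rose, mint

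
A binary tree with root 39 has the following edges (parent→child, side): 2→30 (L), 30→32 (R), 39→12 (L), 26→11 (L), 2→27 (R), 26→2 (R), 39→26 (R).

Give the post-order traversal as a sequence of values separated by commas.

Post-order visits the left subtree, then the right subtree, then the node.
At 39: go left to 12.
  12 is a leaf — visit 12.
At 39: go right to 26.
  At 26: go left to 11.
    11 is a leaf — visit 11.
  At 26: go right to 2.
    At 2: go left to 30.
      At 30: no left child.
      At 30: go right to 32.
        32 is a leaf — visit 32.
      Visit 30.
    At 2: go right to 27.
      27 is a leaf — visit 27.
    Visit 2.
  Visit 26.
Visit 39.

12, 11, 32, 30, 27, 2, 26, 39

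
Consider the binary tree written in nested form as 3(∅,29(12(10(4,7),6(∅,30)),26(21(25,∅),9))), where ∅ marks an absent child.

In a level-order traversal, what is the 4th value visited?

26

Level-order visits nodes level by level from the root, left to right within each level.
Level 0: 3
Level 1: 29
Level 2: 12, 26
Level 3: 10, 6, 21, 9
Level 4: 4, 7, 30, 25
Full level-order sequence: 3, 29, 12, 26, 10, 6, 21, 9, 4, 7, 30, 25.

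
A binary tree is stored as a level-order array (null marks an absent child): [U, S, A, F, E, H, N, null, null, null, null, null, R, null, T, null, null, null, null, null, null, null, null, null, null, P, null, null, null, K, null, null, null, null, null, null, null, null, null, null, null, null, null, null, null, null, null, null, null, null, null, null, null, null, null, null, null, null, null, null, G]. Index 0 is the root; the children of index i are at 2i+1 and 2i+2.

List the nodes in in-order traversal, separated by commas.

In-order visits the left subtree, then the node, then the right subtree.
At U: go left to S.
  At S: go left to F.
    F is a leaf — visit F.
  Visit S.
  At S: go right to E.
    E is a leaf — visit E.
Visit U.
At U: go right to A.
  At A: go left to H.
    At H: no left child.
    Visit H.
    At H: go right to R.
      At R: go left to P.
        P is a leaf — visit P.
      Visit R.
      At R: no right child.
  Visit A.
  At A: go right to N.
    At N: no left child.
    Visit N.
    At N: go right to T.
      At T: go left to K.
        At K: no left child.
        Visit K.
        At K: go right to G.
          G is a leaf — visit G.
      Visit T.
      At T: no right child.

F, S, E, U, H, P, R, A, N, K, G, T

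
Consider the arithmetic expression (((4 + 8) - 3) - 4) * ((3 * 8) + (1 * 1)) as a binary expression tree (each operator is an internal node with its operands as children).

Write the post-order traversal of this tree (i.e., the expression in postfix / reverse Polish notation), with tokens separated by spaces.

Post-order on an expression tree gives postfix notation: for each operator, emit left operand, right operand, then the operator.

4 8 + 3 - 4 - 3 8 * 1 1 * + *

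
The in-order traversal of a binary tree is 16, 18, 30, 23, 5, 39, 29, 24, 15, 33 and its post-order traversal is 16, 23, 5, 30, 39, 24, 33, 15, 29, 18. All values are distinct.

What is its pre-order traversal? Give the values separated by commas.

The last element of post-order is the root; it splits in-order into left and right subtrees.
Root 18: left subtree has 1 node {16}, right has 8 {30, 23, 5, 39, 29, 24, 15, 33}.
  Root 29: left subtree has 4 nodes {30, 23, 5, 39}, right has 3 {24, 15, 33}.
    Root 39: left subtree has 3 nodes {30, 23, 5}, right has 0 { }.
      Root 30: left subtree has 0 nodes { }, right has 2 {23, 5}.
        Root 5: left subtree has 1 node {23}, right has 0 { }.
    Root 15: left subtree has 1 node {24}, right has 1 {33}.

18, 16, 29, 39, 30, 5, 23, 15, 24, 33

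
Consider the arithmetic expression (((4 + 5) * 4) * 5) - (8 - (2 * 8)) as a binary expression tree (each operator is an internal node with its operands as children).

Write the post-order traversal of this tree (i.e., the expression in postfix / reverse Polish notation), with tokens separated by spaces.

Post-order on an expression tree gives postfix notation: for each operator, emit left operand, right operand, then the operator.

4 5 + 4 * 5 * 8 2 8 * - -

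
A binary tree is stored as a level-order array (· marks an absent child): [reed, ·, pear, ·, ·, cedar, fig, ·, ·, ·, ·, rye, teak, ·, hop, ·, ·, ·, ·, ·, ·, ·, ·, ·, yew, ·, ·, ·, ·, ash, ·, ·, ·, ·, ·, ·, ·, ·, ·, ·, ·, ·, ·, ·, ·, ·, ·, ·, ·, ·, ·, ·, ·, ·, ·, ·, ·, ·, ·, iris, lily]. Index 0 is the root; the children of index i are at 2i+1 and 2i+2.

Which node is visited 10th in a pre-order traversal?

iris

Pre-order visits the node, then its left subtree, then its right subtree.
Visit reed.
At reed: no left child.
At reed: go right to pear.
  Visit pear.
  At pear: go left to cedar.
    Visit cedar.
    At cedar: go left to rye.
      Visit rye.
      At rye: no left child.
      At rye: go right to yew.
        yew is a leaf — visit yew.
    At cedar: go right to teak.
      teak is a leaf — visit teak.
  At pear: go right to fig.
    Visit fig.
    At fig: no left child.
    At fig: go right to hop.
      Visit hop.
      At hop: go left to ash.
        Visit ash.
        At ash: go left to iris.
          iris is a leaf — visit iris.
        At ash: go right to lily.
          lily is a leaf — visit lily.
      At hop: no right child.
Full pre-order sequence: reed, pear, cedar, rye, yew, teak, fig, hop, ash, iris, lily.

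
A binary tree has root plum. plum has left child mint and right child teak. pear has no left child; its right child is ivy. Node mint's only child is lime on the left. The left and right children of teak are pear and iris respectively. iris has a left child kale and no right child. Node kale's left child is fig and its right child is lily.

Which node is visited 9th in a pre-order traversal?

fig

Pre-order visits the node, then its left subtree, then its right subtree.
Visit plum.
At plum: go left to mint.
  Visit mint.
  At mint: go left to lime.
    lime is a leaf — visit lime.
  At mint: no right child.
At plum: go right to teak.
  Visit teak.
  At teak: go left to pear.
    Visit pear.
    At pear: no left child.
    At pear: go right to ivy.
      ivy is a leaf — visit ivy.
  At teak: go right to iris.
    Visit iris.
    At iris: go left to kale.
      Visit kale.
      At kale: go left to fig.
        fig is a leaf — visit fig.
      At kale: go right to lily.
        lily is a leaf — visit lily.
    At iris: no right child.
Full pre-order sequence: plum, mint, lime, teak, pear, ivy, iris, kale, fig, lily.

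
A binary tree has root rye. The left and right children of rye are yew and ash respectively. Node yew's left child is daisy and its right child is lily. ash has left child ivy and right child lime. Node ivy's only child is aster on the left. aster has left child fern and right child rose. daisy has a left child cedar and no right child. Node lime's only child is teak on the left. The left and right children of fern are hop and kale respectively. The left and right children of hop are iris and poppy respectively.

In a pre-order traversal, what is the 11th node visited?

iris

Pre-order visits the node, then its left subtree, then its right subtree.
Visit rye.
At rye: go left to yew.
  Visit yew.
  At yew: go left to daisy.
    Visit daisy.
    At daisy: go left to cedar.
      cedar is a leaf — visit cedar.
    At daisy: no right child.
  At yew: go right to lily.
    lily is a leaf — visit lily.
At rye: go right to ash.
  Visit ash.
  At ash: go left to ivy.
    Visit ivy.
    At ivy: go left to aster.
      Visit aster.
      At aster: go left to fern.
        Visit fern.
        At fern: go left to hop.
          Visit hop.
          At hop: go left to iris.
            iris is a leaf — visit iris.
          At hop: go right to poppy.
            poppy is a leaf — visit poppy.
        At fern: go right to kale.
          kale is a leaf — visit kale.
      At aster: go right to rose.
        rose is a leaf — visit rose.
    At ivy: no right child.
  At ash: go right to lime.
    Visit lime.
    At lime: go left to teak.
      teak is a leaf — visit teak.
    At lime: no right child.
Full pre-order sequence: rye, yew, daisy, cedar, lily, ash, ivy, aster, fern, hop, iris, poppy, kale, rose, lime, teak.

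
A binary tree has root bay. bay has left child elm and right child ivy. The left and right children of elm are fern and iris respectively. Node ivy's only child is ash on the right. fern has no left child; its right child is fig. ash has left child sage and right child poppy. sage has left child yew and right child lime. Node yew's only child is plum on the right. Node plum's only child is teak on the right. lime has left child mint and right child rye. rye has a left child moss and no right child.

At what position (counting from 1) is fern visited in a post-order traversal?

2

Post-order visits the left subtree, then the right subtree, then the node.
At bay: go left to elm.
  At elm: go left to fern.
    At fern: no left child.
    At fern: go right to fig.
      fig is a leaf — visit fig.
    Visit fern.
  At elm: go right to iris.
    iris is a leaf — visit iris.
  Visit elm.
At bay: go right to ivy.
  At ivy: no left child.
  At ivy: go right to ash.
    At ash: go left to sage.
      At sage: go left to yew.
        At yew: no left child.
        At yew: go right to plum.
          At plum: no left child.
          At plum: go right to teak.
            teak is a leaf — visit teak.
          Visit plum.
        Visit yew.
      At sage: go right to lime.
        At lime: go left to mint.
          mint is a leaf — visit mint.
        At lime: go right to rye.
          At rye: go left to moss.
            moss is a leaf — visit moss.
          At rye: no right child.
          Visit rye.
        Visit lime.
      Visit sage.
    At ash: go right to poppy.
      poppy is a leaf — visit poppy.
    Visit ash.
  Visit ivy.
Visit bay.
Full post-order sequence: fig, fern, iris, elm, teak, plum, yew, mint, moss, rye, lime, sage, poppy, ash, ivy, bay.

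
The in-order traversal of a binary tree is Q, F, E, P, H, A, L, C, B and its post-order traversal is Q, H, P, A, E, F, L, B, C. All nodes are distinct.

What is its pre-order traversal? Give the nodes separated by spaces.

C L F Q E A P H B

The last element of post-order is the root; it splits in-order into left and right subtrees.
Root C: left subtree has 7 nodes {Q, F, E, P, H, A, L}, right has 1 {B}.
  Root L: left subtree has 6 nodes {Q, F, E, P, H, A}, right has 0 { }.
    Root F: left subtree has 1 node {Q}, right has 4 {E, P, H, A}.
      Root E: left subtree has 0 nodes { }, right has 3 {P, H, A}.
        Root A: left subtree has 2 nodes {P, H}, right has 0 { }.
          Root P: left subtree has 0 nodes { }, right has 1 {H}.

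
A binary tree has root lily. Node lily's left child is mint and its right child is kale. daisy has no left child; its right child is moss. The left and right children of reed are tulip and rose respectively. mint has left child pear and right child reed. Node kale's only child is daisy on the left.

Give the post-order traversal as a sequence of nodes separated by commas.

pear, tulip, rose, reed, mint, moss, daisy, kale, lily

Post-order visits the left subtree, then the right subtree, then the node.
At lily: go left to mint.
  At mint: go left to pear.
    pear is a leaf — visit pear.
  At mint: go right to reed.
    At reed: go left to tulip.
      tulip is a leaf — visit tulip.
    At reed: go right to rose.
      rose is a leaf — visit rose.
    Visit reed.
  Visit mint.
At lily: go right to kale.
  At kale: go left to daisy.
    At daisy: no left child.
    At daisy: go right to moss.
      moss is a leaf — visit moss.
    Visit daisy.
  At kale: no right child.
  Visit kale.
Visit lily.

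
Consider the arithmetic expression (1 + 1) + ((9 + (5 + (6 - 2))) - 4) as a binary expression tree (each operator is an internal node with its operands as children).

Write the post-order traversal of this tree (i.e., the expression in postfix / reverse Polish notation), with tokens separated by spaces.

Post-order on an expression tree gives postfix notation: for each operator, emit left operand, right operand, then the operator.

1 1 + 9 5 6 2 - + + 4 - +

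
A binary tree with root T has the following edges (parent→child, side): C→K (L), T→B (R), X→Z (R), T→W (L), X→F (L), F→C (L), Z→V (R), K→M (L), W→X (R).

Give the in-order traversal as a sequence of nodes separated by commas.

In-order visits the left subtree, then the node, then the right subtree.
At T: go left to W.
  At W: no left child.
  Visit W.
  At W: go right to X.
    At X: go left to F.
      At F: go left to C.
        At C: go left to K.
          At K: go left to M.
            M is a leaf — visit M.
          Visit K.
          At K: no right child.
        Visit C.
        At C: no right child.
      Visit F.
      At F: no right child.
    Visit X.
    At X: go right to Z.
      At Z: no left child.
      Visit Z.
      At Z: go right to V.
        V is a leaf — visit V.
Visit T.
At T: go right to B.
  B is a leaf — visit B.

W, M, K, C, F, X, Z, V, T, B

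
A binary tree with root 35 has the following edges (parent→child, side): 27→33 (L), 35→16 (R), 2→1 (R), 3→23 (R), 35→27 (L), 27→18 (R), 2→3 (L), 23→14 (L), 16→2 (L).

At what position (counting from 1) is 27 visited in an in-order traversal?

In-order visits the left subtree, then the node, then the right subtree.
At 35: go left to 27.
  At 27: go left to 33.
    33 is a leaf — visit 33.
  Visit 27.
  At 27: go right to 18.
    18 is a leaf — visit 18.
Visit 35.
At 35: go right to 16.
  At 16: go left to 2.
    At 2: go left to 3.
      At 3: no left child.
      Visit 3.
      At 3: go right to 23.
        At 23: go left to 14.
          14 is a leaf — visit 14.
        Visit 23.
        At 23: no right child.
    Visit 2.
    At 2: go right to 1.
      1 is a leaf — visit 1.
  Visit 16.
  At 16: no right child.
Full in-order sequence: 33, 27, 18, 35, 3, 14, 23, 2, 1, 16.

2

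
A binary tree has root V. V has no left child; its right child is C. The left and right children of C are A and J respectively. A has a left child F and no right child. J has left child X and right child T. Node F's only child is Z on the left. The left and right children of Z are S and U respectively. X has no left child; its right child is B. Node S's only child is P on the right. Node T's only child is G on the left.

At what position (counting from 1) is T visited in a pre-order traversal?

Pre-order visits the node, then its left subtree, then its right subtree.
Visit V.
At V: no left child.
At V: go right to C.
  Visit C.
  At C: go left to A.
    Visit A.
    At A: go left to F.
      Visit F.
      At F: go left to Z.
        Visit Z.
        At Z: go left to S.
          Visit S.
          At S: no left child.
          At S: go right to P.
            P is a leaf — visit P.
        At Z: go right to U.
          U is a leaf — visit U.
      At F: no right child.
    At A: no right child.
  At C: go right to J.
    Visit J.
    At J: go left to X.
      Visit X.
      At X: no left child.
      At X: go right to B.
        B is a leaf — visit B.
    At J: go right to T.
      Visit T.
      At T: go left to G.
        G is a leaf — visit G.
      At T: no right child.
Full pre-order sequence: V, C, A, F, Z, S, P, U, J, X, B, T, G.

12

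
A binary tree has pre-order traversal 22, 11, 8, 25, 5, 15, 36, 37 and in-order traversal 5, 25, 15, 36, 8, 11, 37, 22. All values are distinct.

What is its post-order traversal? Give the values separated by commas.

5, 36, 15, 25, 8, 37, 11, 22

The first element of pre-order is the root; it splits in-order into left and right subtrees.
Root 22: left subtree has 7 nodes {5, 25, 15, 36, 8, 11, 37}, right has 0 { }.
  Root 11: left subtree has 5 nodes {5, 25, 15, 36, 8}, right has 1 {37}.
    Root 8: left subtree has 4 nodes {5, 25, 15, 36}, right has 0 { }.
      Root 25: left subtree has 1 node {5}, right has 2 {15, 36}.
        Root 15: left subtree has 0 nodes { }, right has 1 {36}.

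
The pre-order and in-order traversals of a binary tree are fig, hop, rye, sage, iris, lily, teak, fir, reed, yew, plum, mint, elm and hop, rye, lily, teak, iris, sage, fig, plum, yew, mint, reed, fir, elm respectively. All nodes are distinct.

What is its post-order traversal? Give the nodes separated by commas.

The first element of pre-order is the root; it splits in-order into left and right subtrees.
Root fig: left subtree has 6 nodes {hop, rye, lily, teak, iris, sage}, right has 6 {plum, yew, mint, reed, fir, elm}.
  Root hop: left subtree has 0 nodes { }, right has 5 {rye, lily, teak, iris, sage}.
    Root rye: left subtree has 0 nodes { }, right has 4 {lily, teak, iris, sage}.
      Root sage: left subtree has 3 nodes {lily, teak, iris}, right has 0 { }.
        Root iris: left subtree has 2 nodes {lily, teak}, right has 0 { }.
          Root lily: left subtree has 0 nodes { }, right has 1 {teak}.
  Root fir: left subtree has 4 nodes {plum, yew, mint, reed}, right has 1 {elm}.
    Root reed: left subtree has 3 nodes {plum, yew, mint}, right has 0 { }.
      Root yew: left subtree has 1 node {plum}, right has 1 {mint}.

teak, lily, iris, sage, rye, hop, plum, mint, yew, reed, elm, fir, fig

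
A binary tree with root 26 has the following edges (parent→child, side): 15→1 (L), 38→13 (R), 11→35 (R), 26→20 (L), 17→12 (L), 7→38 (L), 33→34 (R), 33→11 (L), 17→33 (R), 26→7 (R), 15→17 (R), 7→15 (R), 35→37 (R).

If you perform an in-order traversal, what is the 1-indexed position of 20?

1

In-order visits the left subtree, then the node, then the right subtree.
At 26: go left to 20.
  20 is a leaf — visit 20.
Visit 26.
At 26: go right to 7.
  At 7: go left to 38.
    At 38: no left child.
    Visit 38.
    At 38: go right to 13.
      13 is a leaf — visit 13.
  Visit 7.
  At 7: go right to 15.
    At 15: go left to 1.
      1 is a leaf — visit 1.
    Visit 15.
    At 15: go right to 17.
      At 17: go left to 12.
        12 is a leaf — visit 12.
      Visit 17.
      At 17: go right to 33.
        At 33: go left to 11.
          At 11: no left child.
          Visit 11.
          At 11: go right to 35.
            At 35: no left child.
            Visit 35.
            At 35: go right to 37.
              37 is a leaf — visit 37.
        Visit 33.
        At 33: go right to 34.
          34 is a leaf — visit 34.
Full in-order sequence: 20, 26, 38, 13, 7, 1, 15, 12, 17, 11, 35, 37, 33, 34.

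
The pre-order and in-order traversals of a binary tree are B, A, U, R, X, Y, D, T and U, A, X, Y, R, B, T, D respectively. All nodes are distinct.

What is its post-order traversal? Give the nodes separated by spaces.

The first element of pre-order is the root; it splits in-order into left and right subtrees.
Root B: left subtree has 5 nodes {U, A, X, Y, R}, right has 2 {T, D}.
  Root A: left subtree has 1 node {U}, right has 3 {X, Y, R}.
    Root R: left subtree has 2 nodes {X, Y}, right has 0 { }.
      Root X: left subtree has 0 nodes { }, right has 1 {Y}.
  Root D: left subtree has 1 node {T}, right has 0 { }.

U Y X R A T D B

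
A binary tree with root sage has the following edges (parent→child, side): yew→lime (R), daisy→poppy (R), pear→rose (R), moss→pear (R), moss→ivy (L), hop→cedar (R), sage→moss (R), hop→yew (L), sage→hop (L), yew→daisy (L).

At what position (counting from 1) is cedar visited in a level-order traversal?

5

Level-order visits nodes level by level from the root, left to right within each level.
Level 0: sage
Level 1: hop, moss
Level 2: yew, cedar, ivy, pear
Level 3: daisy, lime, rose
Level 4: poppy
Full level-order sequence: sage, hop, moss, yew, cedar, ivy, pear, daisy, lime, rose, poppy.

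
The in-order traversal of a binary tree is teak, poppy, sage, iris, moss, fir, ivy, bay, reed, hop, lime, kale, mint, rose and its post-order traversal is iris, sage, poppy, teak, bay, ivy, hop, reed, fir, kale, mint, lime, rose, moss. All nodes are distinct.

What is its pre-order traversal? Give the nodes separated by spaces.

moss teak poppy sage iris rose lime fir reed ivy bay hop mint kale

The last element of post-order is the root; it splits in-order into left and right subtrees.
Root moss: left subtree has 4 nodes {teak, poppy, sage, iris}, right has 9 {fir, ivy, bay, reed, hop, lime, kale, mint, rose}.
  Root teak: left subtree has 0 nodes { }, right has 3 {poppy, sage, iris}.
    Root poppy: left subtree has 0 nodes { }, right has 2 {sage, iris}.
      Root sage: left subtree has 0 nodes { }, right has 1 {iris}.
  Root rose: left subtree has 8 nodes {fir, ivy, bay, reed, hop, lime, kale, mint}, right has 0 { }.
    Root lime: left subtree has 5 nodes {fir, ivy, bay, reed, hop}, right has 2 {kale, mint}.
      Root fir: left subtree has 0 nodes { }, right has 4 {ivy, bay, reed, hop}.
        Root reed: left subtree has 2 nodes {ivy, bay}, right has 1 {hop}.
          Root ivy: left subtree has 0 nodes { }, right has 1 {bay}.
      Root mint: left subtree has 1 node {kale}, right has 0 { }.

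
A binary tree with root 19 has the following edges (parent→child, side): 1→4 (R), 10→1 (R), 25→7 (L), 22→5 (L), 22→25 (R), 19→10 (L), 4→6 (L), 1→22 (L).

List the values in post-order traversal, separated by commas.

Post-order visits the left subtree, then the right subtree, then the node.
At 19: go left to 10.
  At 10: no left child.
  At 10: go right to 1.
    At 1: go left to 22.
      At 22: go left to 5.
        5 is a leaf — visit 5.
      At 22: go right to 25.
        At 25: go left to 7.
          7 is a leaf — visit 7.
        At 25: no right child.
        Visit 25.
      Visit 22.
    At 1: go right to 4.
      At 4: go left to 6.
        6 is a leaf — visit 6.
      At 4: no right child.
      Visit 4.
    Visit 1.
  Visit 10.
At 19: no right child.
Visit 19.

5, 7, 25, 22, 6, 4, 1, 10, 19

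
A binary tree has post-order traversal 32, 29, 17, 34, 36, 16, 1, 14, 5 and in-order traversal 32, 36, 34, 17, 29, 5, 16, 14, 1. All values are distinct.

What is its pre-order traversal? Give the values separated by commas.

The last element of post-order is the root; it splits in-order into left and right subtrees.
Root 5: left subtree has 5 nodes {32, 36, 34, 17, 29}, right has 3 {16, 14, 1}.
  Root 36: left subtree has 1 node {32}, right has 3 {34, 17, 29}.
    Root 34: left subtree has 0 nodes { }, right has 2 {17, 29}.
      Root 17: left subtree has 0 nodes { }, right has 1 {29}.
  Root 14: left subtree has 1 node {16}, right has 1 {1}.

5, 36, 32, 34, 17, 29, 14, 16, 1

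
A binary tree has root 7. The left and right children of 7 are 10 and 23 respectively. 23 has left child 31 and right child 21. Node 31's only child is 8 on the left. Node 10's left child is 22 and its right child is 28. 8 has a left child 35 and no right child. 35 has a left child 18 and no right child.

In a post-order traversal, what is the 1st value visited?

22

Post-order visits the left subtree, then the right subtree, then the node.
At 7: go left to 10.
  At 10: go left to 22.
    22 is a leaf — visit 22.
  At 10: go right to 28.
    28 is a leaf — visit 28.
  Visit 10.
At 7: go right to 23.
  At 23: go left to 31.
    At 31: go left to 8.
      At 8: go left to 35.
        At 35: go left to 18.
          18 is a leaf — visit 18.
        At 35: no right child.
        Visit 35.
      At 8: no right child.
      Visit 8.
    At 31: no right child.
    Visit 31.
  At 23: go right to 21.
    21 is a leaf — visit 21.
  Visit 23.
Visit 7.
Full post-order sequence: 22, 28, 10, 18, 35, 8, 31, 21, 23, 7.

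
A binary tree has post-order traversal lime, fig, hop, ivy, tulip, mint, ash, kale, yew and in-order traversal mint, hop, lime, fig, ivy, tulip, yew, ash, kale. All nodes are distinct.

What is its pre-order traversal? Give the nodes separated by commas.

yew, mint, tulip, ivy, hop, fig, lime, kale, ash

The last element of post-order is the root; it splits in-order into left and right subtrees.
Root yew: left subtree has 6 nodes {mint, hop, lime, fig, ivy, tulip}, right has 2 {ash, kale}.
  Root mint: left subtree has 0 nodes { }, right has 5 {hop, lime, fig, ivy, tulip}.
    Root tulip: left subtree has 4 nodes {hop, lime, fig, ivy}, right has 0 { }.
      Root ivy: left subtree has 3 nodes {hop, lime, fig}, right has 0 { }.
        Root hop: left subtree has 0 nodes { }, right has 2 {lime, fig}.
          Root fig: left subtree has 1 node {lime}, right has 0 { }.
  Root kale: left subtree has 1 node {ash}, right has 0 { }.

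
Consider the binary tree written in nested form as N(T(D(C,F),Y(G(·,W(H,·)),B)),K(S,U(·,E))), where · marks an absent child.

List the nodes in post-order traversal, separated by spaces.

Post-order visits the left subtree, then the right subtree, then the node.
At N: go left to T.
  At T: go left to D.
    At D: go left to C.
      C is a leaf — visit C.
    At D: go right to F.
      F is a leaf — visit F.
    Visit D.
  At T: go right to Y.
    At Y: go left to G.
      At G: no left child.
      At G: go right to W.
        At W: go left to H.
          H is a leaf — visit H.
        At W: no right child.
        Visit W.
      Visit G.
    At Y: go right to B.
      B is a leaf — visit B.
    Visit Y.
  Visit T.
At N: go right to K.
  At K: go left to S.
    S is a leaf — visit S.
  At K: go right to U.
    At U: no left child.
    At U: go right to E.
      E is a leaf — visit E.
    Visit U.
  Visit K.
Visit N.

C F D H W G B Y T S E U K N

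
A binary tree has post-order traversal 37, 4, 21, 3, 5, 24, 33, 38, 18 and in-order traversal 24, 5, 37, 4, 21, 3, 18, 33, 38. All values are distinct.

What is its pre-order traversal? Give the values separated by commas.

18, 24, 5, 3, 21, 4, 37, 38, 33

The last element of post-order is the root; it splits in-order into left and right subtrees.
Root 18: left subtree has 6 nodes {24, 5, 37, 4, 21, 3}, right has 2 {33, 38}.
  Root 24: left subtree has 0 nodes { }, right has 5 {5, 37, 4, 21, 3}.
    Root 5: left subtree has 0 nodes { }, right has 4 {37, 4, 21, 3}.
      Root 3: left subtree has 3 nodes {37, 4, 21}, right has 0 { }.
        Root 21: left subtree has 2 nodes {37, 4}, right has 0 { }.
          Root 4: left subtree has 1 node {37}, right has 0 { }.
  Root 38: left subtree has 1 node {33}, right has 0 { }.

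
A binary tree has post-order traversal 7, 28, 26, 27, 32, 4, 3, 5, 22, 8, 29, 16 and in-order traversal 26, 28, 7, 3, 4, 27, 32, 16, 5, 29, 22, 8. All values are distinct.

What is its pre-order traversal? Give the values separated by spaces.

The last element of post-order is the root; it splits in-order into left and right subtrees.
Root 16: left subtree has 7 nodes {26, 28, 7, 3, 4, 27, 32}, right has 4 {5, 29, 22, 8}.
  Root 3: left subtree has 3 nodes {26, 28, 7}, right has 3 {4, 27, 32}.
    Root 26: left subtree has 0 nodes { }, right has 2 {28, 7}.
      Root 28: left subtree has 0 nodes { }, right has 1 {7}.
    Root 4: left subtree has 0 nodes { }, right has 2 {27, 32}.
      Root 32: left subtree has 1 node {27}, right has 0 { }.
  Root 29: left subtree has 1 node {5}, right has 2 {22, 8}.
    Root 8: left subtree has 1 node {22}, right has 0 { }.

16 3 26 28 7 4 32 27 29 5 8 22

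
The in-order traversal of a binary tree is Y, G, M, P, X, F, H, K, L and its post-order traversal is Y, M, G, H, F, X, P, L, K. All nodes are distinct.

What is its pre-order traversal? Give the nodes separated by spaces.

The last element of post-order is the root; it splits in-order into left and right subtrees.
Root K: left subtree has 7 nodes {Y, G, M, P, X, F, H}, right has 1 {L}.
  Root P: left subtree has 3 nodes {Y, G, M}, right has 3 {X, F, H}.
    Root G: left subtree has 1 node {Y}, right has 1 {M}.
    Root X: left subtree has 0 nodes { }, right has 2 {F, H}.
      Root F: left subtree has 0 nodes { }, right has 1 {H}.

K P G Y M X F H L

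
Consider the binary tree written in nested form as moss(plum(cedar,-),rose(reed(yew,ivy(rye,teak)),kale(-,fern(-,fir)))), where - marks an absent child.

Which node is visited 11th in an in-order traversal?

In-order visits the left subtree, then the node, then the right subtree.
At moss: go left to plum.
  At plum: go left to cedar.
    cedar is a leaf — visit cedar.
  Visit plum.
  At plum: no right child.
Visit moss.
At moss: go right to rose.
  At rose: go left to reed.
    At reed: go left to yew.
      yew is a leaf — visit yew.
    Visit reed.
    At reed: go right to ivy.
      At ivy: go left to rye.
        rye is a leaf — visit rye.
      Visit ivy.
      At ivy: go right to teak.
        teak is a leaf — visit teak.
  Visit rose.
  At rose: go right to kale.
    At kale: no left child.
    Visit kale.
    At kale: go right to fern.
      At fern: no left child.
      Visit fern.
      At fern: go right to fir.
        fir is a leaf — visit fir.
Full in-order sequence: cedar, plum, moss, yew, reed, rye, ivy, teak, rose, kale, fern, fir.

fern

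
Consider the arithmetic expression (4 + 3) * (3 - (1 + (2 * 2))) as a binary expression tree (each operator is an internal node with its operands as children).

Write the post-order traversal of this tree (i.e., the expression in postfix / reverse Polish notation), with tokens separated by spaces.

4 3 + 3 1 2 2 * + - *

Post-order on an expression tree gives postfix notation: for each operator, emit left operand, right operand, then the operator.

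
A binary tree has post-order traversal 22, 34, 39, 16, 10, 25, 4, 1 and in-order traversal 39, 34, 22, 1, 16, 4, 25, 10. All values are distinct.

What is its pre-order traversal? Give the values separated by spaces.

1 39 34 22 4 16 25 10

The last element of post-order is the root; it splits in-order into left and right subtrees.
Root 1: left subtree has 3 nodes {39, 34, 22}, right has 4 {16, 4, 25, 10}.
  Root 39: left subtree has 0 nodes { }, right has 2 {34, 22}.
    Root 34: left subtree has 0 nodes { }, right has 1 {22}.
  Root 4: left subtree has 1 node {16}, right has 2 {25, 10}.
    Root 25: left subtree has 0 nodes { }, right has 1 {10}.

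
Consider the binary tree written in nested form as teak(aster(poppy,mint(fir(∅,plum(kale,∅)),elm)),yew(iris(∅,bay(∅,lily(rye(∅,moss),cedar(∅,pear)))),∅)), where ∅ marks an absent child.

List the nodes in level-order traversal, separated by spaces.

Level-order visits nodes level by level from the root, left to right within each level.
Level 0: teak
Level 1: aster, yew
Level 2: poppy, mint, iris
Level 3: fir, elm, bay
Level 4: plum, lily
Level 5: kale, rye, cedar
Level 6: moss, pear

teak aster yew poppy mint iris fir elm bay plum lily kale rye cedar moss pear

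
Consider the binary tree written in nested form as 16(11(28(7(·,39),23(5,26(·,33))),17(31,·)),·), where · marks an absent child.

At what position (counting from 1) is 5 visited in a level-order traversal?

Level-order visits nodes level by level from the root, left to right within each level.
Level 0: 16
Level 1: 11
Level 2: 28, 17
Level 3: 7, 23, 31
Level 4: 39, 5, 26
Level 5: 33
Full level-order sequence: 16, 11, 28, 17, 7, 23, 31, 39, 5, 26, 33.

9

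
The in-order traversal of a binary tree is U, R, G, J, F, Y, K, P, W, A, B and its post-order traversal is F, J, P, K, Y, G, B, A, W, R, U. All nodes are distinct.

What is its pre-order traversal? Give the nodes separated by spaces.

U R W G Y J F K P A B

The last element of post-order is the root; it splits in-order into left and right subtrees.
Root U: left subtree has 0 nodes { }, right has 10 {R, G, J, F, Y, K, P, W, A, B}.
  Root R: left subtree has 0 nodes { }, right has 9 {G, J, F, Y, K, P, W, A, B}.
    Root W: left subtree has 6 nodes {G, J, F, Y, K, P}, right has 2 {A, B}.
      Root G: left subtree has 0 nodes { }, right has 5 {J, F, Y, K, P}.
        Root Y: left subtree has 2 nodes {J, F}, right has 2 {K, P}.
          Root J: left subtree has 0 nodes { }, right has 1 {F}.
          Root K: left subtree has 0 nodes { }, right has 1 {P}.
      Root A: left subtree has 0 nodes { }, right has 1 {B}.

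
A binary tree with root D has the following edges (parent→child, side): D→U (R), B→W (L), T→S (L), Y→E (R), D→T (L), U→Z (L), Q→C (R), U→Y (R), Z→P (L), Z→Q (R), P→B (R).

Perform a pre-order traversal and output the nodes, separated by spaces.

Pre-order visits the node, then its left subtree, then its right subtree.
Visit D.
At D: go left to T.
  Visit T.
  At T: go left to S.
    S is a leaf — visit S.
  At T: no right child.
At D: go right to U.
  Visit U.
  At U: go left to Z.
    Visit Z.
    At Z: go left to P.
      Visit P.
      At P: no left child.
      At P: go right to B.
        Visit B.
        At B: go left to W.
          W is a leaf — visit W.
        At B: no right child.
    At Z: go right to Q.
      Visit Q.
      At Q: no left child.
      At Q: go right to C.
        C is a leaf — visit C.
  At U: go right to Y.
    Visit Y.
    At Y: no left child.
    At Y: go right to E.
      E is a leaf — visit E.

D T S U Z P B W Q C Y E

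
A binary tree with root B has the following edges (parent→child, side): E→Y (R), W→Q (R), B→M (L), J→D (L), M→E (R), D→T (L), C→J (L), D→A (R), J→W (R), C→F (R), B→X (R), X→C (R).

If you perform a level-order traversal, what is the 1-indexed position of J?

7

Level-order visits nodes level by level from the root, left to right within each level.
Level 0: B
Level 1: M, X
Level 2: E, C
Level 3: Y, J, F
Level 4: D, W
Level 5: T, A, Q
Full level-order sequence: B, M, X, E, C, Y, J, F, D, W, T, A, Q.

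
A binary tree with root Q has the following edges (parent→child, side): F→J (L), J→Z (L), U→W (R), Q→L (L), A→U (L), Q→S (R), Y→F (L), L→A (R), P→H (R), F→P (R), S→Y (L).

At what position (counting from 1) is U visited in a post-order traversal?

2

Post-order visits the left subtree, then the right subtree, then the node.
At Q: go left to L.
  At L: no left child.
  At L: go right to A.
    At A: go left to U.
      At U: no left child.
      At U: go right to W.
        W is a leaf — visit W.
      Visit U.
    At A: no right child.
    Visit A.
  Visit L.
At Q: go right to S.
  At S: go left to Y.
    At Y: go left to F.
      At F: go left to J.
        At J: go left to Z.
          Z is a leaf — visit Z.
        At J: no right child.
        Visit J.
      At F: go right to P.
        At P: no left child.
        At P: go right to H.
          H is a leaf — visit H.
        Visit P.
      Visit F.
    At Y: no right child.
    Visit Y.
  At S: no right child.
  Visit S.
Visit Q.
Full post-order sequence: W, U, A, L, Z, J, H, P, F, Y, S, Q.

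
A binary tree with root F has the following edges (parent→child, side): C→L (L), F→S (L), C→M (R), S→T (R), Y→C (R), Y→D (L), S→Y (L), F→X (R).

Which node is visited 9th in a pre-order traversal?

X

Pre-order visits the node, then its left subtree, then its right subtree.
Visit F.
At F: go left to S.
  Visit S.
  At S: go left to Y.
    Visit Y.
    At Y: go left to D.
      D is a leaf — visit D.
    At Y: go right to C.
      Visit C.
      At C: go left to L.
        L is a leaf — visit L.
      At C: go right to M.
        M is a leaf — visit M.
  At S: go right to T.
    T is a leaf — visit T.
At F: go right to X.
  X is a leaf — visit X.
Full pre-order sequence: F, S, Y, D, C, L, M, T, X.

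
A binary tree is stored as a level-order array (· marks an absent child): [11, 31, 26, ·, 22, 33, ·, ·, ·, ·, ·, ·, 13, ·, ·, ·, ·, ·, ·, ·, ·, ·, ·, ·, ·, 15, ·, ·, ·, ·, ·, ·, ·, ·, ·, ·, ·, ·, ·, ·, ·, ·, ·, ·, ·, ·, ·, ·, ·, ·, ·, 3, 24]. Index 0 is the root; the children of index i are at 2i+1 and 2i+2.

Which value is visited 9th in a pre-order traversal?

24

Pre-order visits the node, then its left subtree, then its right subtree.
Visit 11.
At 11: go left to 31.
  Visit 31.
  At 31: no left child.
  At 31: go right to 22.
    22 is a leaf — visit 22.
At 11: go right to 26.
  Visit 26.
  At 26: go left to 33.
    Visit 33.
    At 33: no left child.
    At 33: go right to 13.
      Visit 13.
      At 13: go left to 15.
        Visit 15.
        At 15: go left to 3.
          3 is a leaf — visit 3.
        At 15: go right to 24.
          24 is a leaf — visit 24.
      At 13: no right child.
  At 26: no right child.
Full pre-order sequence: 11, 31, 22, 26, 33, 13, 15, 3, 24.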